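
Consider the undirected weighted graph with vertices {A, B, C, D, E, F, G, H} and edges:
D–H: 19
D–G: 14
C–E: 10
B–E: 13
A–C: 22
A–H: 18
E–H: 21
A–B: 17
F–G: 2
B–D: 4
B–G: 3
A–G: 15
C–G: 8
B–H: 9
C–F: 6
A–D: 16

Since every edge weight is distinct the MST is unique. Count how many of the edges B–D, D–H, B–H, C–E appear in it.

Kruskal: consider edges lightest-first.
F–G (2): add — endpoints in different components.
B–G (3): add — endpoints in different components.
B–D (4): add — endpoints in different components.
C–F (6): add — endpoints in different components.
C–G (8): skip — C and G already connected.
B–H (9): add — endpoints in different components.
C–E (10): add — endpoints in different components.
B–E (13): skip — B and E already connected.
D–G (14): skip — D and G already connected.
A–G (15): add — endpoints in different components.
MST edge set: {F–G, B–G, B–D, C–F, B–H, C–E, A–G}.
Of the listed edges, {B–D, B–H, C–E} are in the MST → 3.

3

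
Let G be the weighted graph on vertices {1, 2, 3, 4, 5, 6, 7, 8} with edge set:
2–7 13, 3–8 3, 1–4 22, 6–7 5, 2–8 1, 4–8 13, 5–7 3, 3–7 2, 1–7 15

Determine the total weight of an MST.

42

Grow the tree from 3 using Prim:
Step 1: frontier [3–7 2, 3–8 3] → take 3–7 (2); add 7.
Step 2: frontier [3–8 3, 5–7 3, 6–7 5, 2–7 13, 1–7 15] → take 5–7 (3); add 5.
Step 3: frontier [3–8 3, 6–7 5, 2–7 13, 1–7 15] → take 3–8 (3); add 8.
Step 4: frontier [6–7 5, 2–7 13, 1–7 15, 2–8 1, 4–8 13] → take 2–8 (1); add 2.
Step 5: frontier [6–7 5, 1–7 15, 4–8 13] → take 6–7 (5); add 6.
Step 6: frontier [1–7 15, 4–8 13] → take 4–8 (13); add 4.
Step 7: frontier [1–4 22, 1–7 15] → take 1–7 (15); add 1.
MST edges: 3–7, 5–7, 3–8, 2–8, 6–7, 4–8, 1–7; total weight 2+3+3+1+5+13+15 = 42.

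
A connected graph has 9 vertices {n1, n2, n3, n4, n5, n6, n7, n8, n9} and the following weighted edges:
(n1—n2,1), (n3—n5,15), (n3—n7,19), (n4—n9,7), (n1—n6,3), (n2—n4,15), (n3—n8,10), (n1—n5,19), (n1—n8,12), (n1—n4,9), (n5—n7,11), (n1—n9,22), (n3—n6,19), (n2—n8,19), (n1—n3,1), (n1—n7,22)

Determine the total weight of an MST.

Sort edges by weight, then run Kruskal:
n1—n2 (1): add — endpoints in different components.
n1—n3 (1): add — endpoints in different components.
n1—n6 (3): add — endpoints in different components.
n4—n9 (7): add — endpoints in different components.
n1—n4 (9): add — endpoints in different components.
n3—n8 (10): add — endpoints in different components.
n5—n7 (11): add — endpoints in different components.
n1—n8 (12): skip — n1 and n8 already connected.
n2—n4 (15): skip — n4 and n2 already connected.
n3—n5 (15): add — endpoints in different components.
MST edges: n1—n2, n1—n3, n1—n6, n4—n9, n1—n4, n3—n8, n5—n7, n3—n5; total weight 1+1+3+7+9+10+11+15 = 57.

57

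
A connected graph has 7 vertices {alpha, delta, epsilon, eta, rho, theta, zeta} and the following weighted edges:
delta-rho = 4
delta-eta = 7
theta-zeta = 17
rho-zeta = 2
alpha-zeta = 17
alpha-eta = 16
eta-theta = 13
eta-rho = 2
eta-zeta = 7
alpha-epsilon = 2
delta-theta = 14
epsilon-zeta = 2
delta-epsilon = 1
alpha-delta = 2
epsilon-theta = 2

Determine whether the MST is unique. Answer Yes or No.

Kruskal's algorithm — process edges by increasing weight (ties by edge label):
delta-epsilon (1): add. Components now {theta} {delta,epsilon} {alpha} {eta} {rho} {zeta}
alpha-delta (2): add. Components now {theta} {alpha,delta,epsilon} {eta} {rho} {zeta}
alpha-epsilon (2): skip — alpha and epsilon already connected.
epsilon-theta (2): add. Components now {alpha,delta,epsilon,theta} {eta} {rho} {zeta}
epsilon-zeta (2): add. Components now {alpha,delta,epsilon,theta,zeta} {eta} {rho}
eta-rho (2): add. Components now {alpha,delta,epsilon,theta,zeta} {eta,rho}
rho-zeta (2): add. Components now {alpha,delta,epsilon,eta,rho,theta,zeta}
Non-tree edge alpha-epsilon has weight 2, equal to the heaviest edge on its tree cycle — swapping gives another MST of the same weight. Not unique.

No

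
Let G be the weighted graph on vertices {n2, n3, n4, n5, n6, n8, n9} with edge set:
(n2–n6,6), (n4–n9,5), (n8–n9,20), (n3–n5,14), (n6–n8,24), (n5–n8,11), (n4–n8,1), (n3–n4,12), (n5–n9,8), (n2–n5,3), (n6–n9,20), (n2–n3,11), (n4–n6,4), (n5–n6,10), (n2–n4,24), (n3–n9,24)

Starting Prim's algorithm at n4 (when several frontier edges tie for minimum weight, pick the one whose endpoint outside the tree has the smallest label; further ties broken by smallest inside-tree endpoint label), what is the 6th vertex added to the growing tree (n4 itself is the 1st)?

Prim's algorithm from n4:
Step 1: cheapest edge leaving the tree is n4–n8 (1); add n8.
Step 2: cheapest edge leaving the tree is n4–n6 (4); add n6.
Step 3: cheapest edge leaving the tree is n4–n9 (5); add n9.
Step 4: cheapest edge leaving the tree is n2–n6 (6); add n2.
Step 5: cheapest edge leaving the tree is n2–n5 (3); add n5.
Step 6: cheapest edge leaving the tree is n2–n3 (11); add n3.
Vertex order: n4, n8, n6, n9, n2, n5, n3. The 6th vertex is n5.

n5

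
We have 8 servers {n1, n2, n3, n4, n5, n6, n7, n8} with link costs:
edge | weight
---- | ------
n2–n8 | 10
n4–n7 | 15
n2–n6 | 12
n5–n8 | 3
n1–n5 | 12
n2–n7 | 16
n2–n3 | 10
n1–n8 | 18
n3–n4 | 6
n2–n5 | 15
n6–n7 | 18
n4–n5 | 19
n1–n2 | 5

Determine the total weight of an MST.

61

Grow the tree from n2 using Prim:
Step 1: cheapest edge leaving the tree is n1–n2 (5); add n1.
Step 2: cheapest edge leaving the tree is n2–n3 (10); add n3.
Step 3: cheapest edge leaving the tree is n3–n4 (6); add n4.
Step 4: cheapest edge leaving the tree is n2–n8 (10); add n8.
Step 5: cheapest edge leaving the tree is n5–n8 (3); add n5.
Step 6: cheapest edge leaving the tree is n2–n6 (12); add n6.
Step 7: cheapest edge leaving the tree is n4–n7 (15); add n7.
MST edges: n1–n2, n2–n3, n3–n4, n2–n8, n5–n8, n2–n6, n4–n7; total weight 5+10+6+10+3+12+15 = 61.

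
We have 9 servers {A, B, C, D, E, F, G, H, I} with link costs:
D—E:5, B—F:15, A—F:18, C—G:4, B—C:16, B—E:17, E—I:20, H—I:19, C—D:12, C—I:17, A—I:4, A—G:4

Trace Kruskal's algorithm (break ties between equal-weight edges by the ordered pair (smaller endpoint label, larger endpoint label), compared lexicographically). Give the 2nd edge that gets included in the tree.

A-I

Kruskal's algorithm — process edges by increasing weight (ties by edge label):
A—G (4): add — endpoints in different components.
A—I (4): add — endpoints in different components.
C—G (4): add — endpoints in different components.
D—E (5): add — endpoints in different components.
C—D (12): add — endpoints in different components.
B—F (15): add — endpoints in different components.
B—C (16): add — endpoints in different components.
B—E (17): skip — B and E already connected.
C—I (17): skip — C and I already connected.
A—F (18): skip — A and F already connected.
H—I (19): add — endpoints in different components.
The 2nd edge added is A—I.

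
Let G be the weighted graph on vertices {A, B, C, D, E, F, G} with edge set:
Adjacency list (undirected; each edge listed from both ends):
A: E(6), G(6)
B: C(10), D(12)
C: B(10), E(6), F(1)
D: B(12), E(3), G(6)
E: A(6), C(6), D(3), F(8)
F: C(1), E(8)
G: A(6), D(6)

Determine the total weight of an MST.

Prim, starting at B.
Step 1: frontier [B—C 10, B—D 12] → take B—C (10); add C.
Step 2: frontier [B—D 12, C—F 1, C—E 6] → take C—F (1); add F.
Step 3: frontier [B—D 12, C—E 6, E—F 8] → take C—E (6); add E.
Step 4: frontier [B—D 12, D—E 3, A—E 6] → take D—E (3); add D.
Step 5: frontier [D—G 6, A—E 6] → take A—E (6); add A.
Step 6: frontier [A—G 6, D—G 6] → take A—G (6); add G.
MST edges: B—C, C—F, C—E, D—E, A—E, A—G; total weight 10+1+6+3+6+6 = 32.

32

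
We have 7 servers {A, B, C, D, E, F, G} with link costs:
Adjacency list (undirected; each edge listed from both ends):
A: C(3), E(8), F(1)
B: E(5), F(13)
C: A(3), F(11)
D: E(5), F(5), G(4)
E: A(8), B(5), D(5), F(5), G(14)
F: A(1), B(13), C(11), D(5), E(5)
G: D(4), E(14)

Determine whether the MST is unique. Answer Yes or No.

No

Kruskal: consider edges lightest-first.
A–F (1): add — endpoints in different components.
A–C (3): add — endpoints in different components.
D–G (4): add — endpoints in different components.
B–E (5): add — endpoints in different components.
D–E (5): add — endpoints in different components.
D–F (5): add — endpoints in different components.
Non-tree edge E–F has weight 5, equal to the heaviest edge on its tree cycle — swapping gives another MST of the same weight. Not unique.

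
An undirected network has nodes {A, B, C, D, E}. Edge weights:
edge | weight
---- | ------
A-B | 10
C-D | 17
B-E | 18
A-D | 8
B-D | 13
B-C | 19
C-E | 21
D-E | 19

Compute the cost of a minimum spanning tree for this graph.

53

Kruskal: consider edges lightest-first.
A-D (8): add — endpoints in different components.
A-B (10): add — endpoints in different components.
B-D (13): skip — B and D already connected.
C-D (17): add — endpoints in different components.
B-E (18): add — endpoints in different components.
MST edges: A-D, A-B, C-D, B-E; total weight 8+10+17+18 = 53.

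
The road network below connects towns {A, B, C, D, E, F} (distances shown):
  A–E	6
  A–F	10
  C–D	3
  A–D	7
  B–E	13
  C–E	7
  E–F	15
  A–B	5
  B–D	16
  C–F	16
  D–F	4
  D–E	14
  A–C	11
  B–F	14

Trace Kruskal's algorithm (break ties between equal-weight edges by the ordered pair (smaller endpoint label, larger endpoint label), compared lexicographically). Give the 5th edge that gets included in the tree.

A-D

Kruskal: consider edges lightest-first.
C–D (3): add — endpoints in different components.
D–F (4): add — endpoints in different components.
A–B (5): add — endpoints in different components.
A–E (6): add — endpoints in different components.
A–D (7): add — endpoints in different components.
The 5th edge added is A–D.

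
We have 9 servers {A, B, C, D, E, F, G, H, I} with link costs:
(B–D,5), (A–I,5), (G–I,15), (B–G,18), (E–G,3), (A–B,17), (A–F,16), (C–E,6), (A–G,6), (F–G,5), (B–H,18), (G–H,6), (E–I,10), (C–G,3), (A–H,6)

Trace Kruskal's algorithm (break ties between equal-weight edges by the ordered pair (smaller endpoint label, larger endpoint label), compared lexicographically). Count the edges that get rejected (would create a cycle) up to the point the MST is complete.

Sort edges by weight, then run Kruskal:
C–G (3): add — endpoints in different components.
E–G (3): add — endpoints in different components.
A–I (5): add — endpoints in different components.
B–D (5): add — endpoints in different components.
F–G (5): add — endpoints in different components.
A–G (6): add — endpoints in different components.
A–H (6): add — endpoints in different components.
C–E (6): skip — C and E already connected.
G–H (6): skip — G and H already connected.
E–I (10): skip — E and I already connected.
G–I (15): skip — G and I already connected.
A–F (16): skip — A and F already connected.
A–B (17): add — endpoints in different components.
Edges rejected before the tree was complete: 5.

5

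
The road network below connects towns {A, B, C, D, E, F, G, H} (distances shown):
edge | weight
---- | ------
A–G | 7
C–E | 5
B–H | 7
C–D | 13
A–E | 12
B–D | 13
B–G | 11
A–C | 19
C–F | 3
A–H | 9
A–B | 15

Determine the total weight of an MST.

Grow the tree from B using Prim:
Step 1: cheapest edge leaving the tree is B–H (7); add H.
Step 2: cheapest edge leaving the tree is A–H (9); add A.
Step 3: cheapest edge leaving the tree is A–G (7); add G.
Step 4: cheapest edge leaving the tree is A–E (12); add E.
Step 5: cheapest edge leaving the tree is C–E (5); add C.
Step 6: cheapest edge leaving the tree is C–F (3); add F.
Step 7: cheapest edge leaving the tree is B–D (13); add D.
MST edges: B–H, A–H, A–G, A–E, C–E, C–F, B–D; total weight 7+9+7+12+5+3+13 = 56.

56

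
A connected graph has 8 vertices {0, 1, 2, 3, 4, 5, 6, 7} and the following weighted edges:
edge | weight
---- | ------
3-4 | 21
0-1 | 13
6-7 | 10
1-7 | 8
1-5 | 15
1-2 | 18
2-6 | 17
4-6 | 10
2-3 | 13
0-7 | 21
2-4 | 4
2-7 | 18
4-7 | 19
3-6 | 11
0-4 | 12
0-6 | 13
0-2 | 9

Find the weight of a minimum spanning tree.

Kruskal's algorithm — process edges by increasing weight (ties by edge label):
2-4 (4): add — endpoints in different components.
1-7 (8): add — endpoints in different components.
0-2 (9): add — endpoints in different components.
4-6 (10): add — endpoints in different components.
6-7 (10): add — endpoints in different components.
3-6 (11): add — endpoints in different components.
0-4 (12): skip — 0 and 4 already connected.
0-1 (13): skip — 0 and 1 already connected.
0-6 (13): skip — 0 and 6 already connected.
2-3 (13): skip — 2 and 3 already connected.
1-5 (15): add — endpoints in different components.
MST edges: 2-4, 1-7, 0-2, 4-6, 6-7, 3-6, 1-5; total weight 4+8+9+10+10+11+15 = 67.

67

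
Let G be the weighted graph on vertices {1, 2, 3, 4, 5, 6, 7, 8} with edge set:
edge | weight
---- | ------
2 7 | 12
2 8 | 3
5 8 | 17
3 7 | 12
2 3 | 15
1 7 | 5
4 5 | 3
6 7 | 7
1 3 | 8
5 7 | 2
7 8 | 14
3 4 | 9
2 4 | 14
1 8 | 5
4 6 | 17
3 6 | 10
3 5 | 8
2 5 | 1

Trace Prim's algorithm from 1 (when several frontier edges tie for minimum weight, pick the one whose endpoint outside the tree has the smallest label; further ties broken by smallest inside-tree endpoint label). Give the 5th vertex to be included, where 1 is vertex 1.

Prim, starting at 1.
Step 1: cheapest edge leaving the tree is 1 7 (5); add 7.
Step 2: cheapest edge leaving the tree is 5 7 (2); add 5.
Step 3: cheapest edge leaving the tree is 2 5 (1); add 2.
Step 4: cheapest edge leaving the tree is 4 5 (3); add 4.
Step 5: cheapest edge leaving the tree is 2 8 (3); add 8.
Step 6: cheapest edge leaving the tree is 6 7 (7); add 6.
Step 7: cheapest edge leaving the tree is 1 3 (8); add 3.
Vertex order: 1, 7, 5, 2, 4, 8, 6, 3. The 5th vertex is 4.

4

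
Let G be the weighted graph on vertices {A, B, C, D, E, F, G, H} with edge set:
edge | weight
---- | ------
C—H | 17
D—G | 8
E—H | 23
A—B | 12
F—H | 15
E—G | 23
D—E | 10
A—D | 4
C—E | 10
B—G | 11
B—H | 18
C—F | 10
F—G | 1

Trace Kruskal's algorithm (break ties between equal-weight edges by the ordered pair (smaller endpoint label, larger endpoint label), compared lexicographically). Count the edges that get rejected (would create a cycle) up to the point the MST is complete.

Kruskal: consider edges lightest-first.
F—G (1): add — endpoints in different components.
A—D (4): add — endpoints in different components.
D—G (8): add — endpoints in different components.
C—E (10): add — endpoints in different components.
C—F (10): add — endpoints in different components.
D—E (10): skip — D and E already connected.
B—G (11): add — endpoints in different components.
A—B (12): skip — A and B already connected.
F—H (15): add — endpoints in different components.
Edges rejected before the tree was complete: 2.

2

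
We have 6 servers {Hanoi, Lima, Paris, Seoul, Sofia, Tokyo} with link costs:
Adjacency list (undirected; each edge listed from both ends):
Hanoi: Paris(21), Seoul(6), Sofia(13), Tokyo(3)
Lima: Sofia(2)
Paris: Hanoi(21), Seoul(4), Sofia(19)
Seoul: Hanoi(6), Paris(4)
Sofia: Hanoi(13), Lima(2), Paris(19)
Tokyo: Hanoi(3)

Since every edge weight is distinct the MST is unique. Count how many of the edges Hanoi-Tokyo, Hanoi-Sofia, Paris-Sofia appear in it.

Kruskal's algorithm — process edges by increasing weight (ties by edge label):
Lima-Sofia (2): add. Components now {Tokyo} {Paris} {Lima,Sofia} {Seoul} {Hanoi}
Hanoi-Tokyo (3): add. Components now {Hanoi,Tokyo} {Paris} {Lima,Sofia} {Seoul}
Paris-Seoul (4): add. Components now {Hanoi,Tokyo} {Paris,Seoul} {Lima,Sofia}
Hanoi-Seoul (6): add. Components now {Hanoi,Paris,Seoul,Tokyo} {Lima,Sofia}
Hanoi-Sofia (13): add. Components now {Hanoi,Lima,Paris,Seoul,Sofia,Tokyo}
MST edge set: {Lima-Sofia, Hanoi-Tokyo, Paris-Seoul, Hanoi-Seoul, Hanoi-Sofia}.
Of the listed edges, {Hanoi-Tokyo, Hanoi-Sofia} are in the MST → 2.

2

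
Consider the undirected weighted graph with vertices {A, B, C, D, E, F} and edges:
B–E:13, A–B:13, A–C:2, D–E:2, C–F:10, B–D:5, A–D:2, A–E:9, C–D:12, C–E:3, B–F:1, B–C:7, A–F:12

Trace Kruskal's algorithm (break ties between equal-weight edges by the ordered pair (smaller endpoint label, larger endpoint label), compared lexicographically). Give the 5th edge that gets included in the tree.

Kruskal's algorithm — process edges by increasing weight (ties by edge label):
B–F (1): add — endpoints in different components.
A–C (2): add — endpoints in different components.
A–D (2): add — endpoints in different components.
D–E (2): add — endpoints in different components.
C–E (3): skip — C and E already connected.
B–D (5): add — endpoints in different components.
The 5th edge added is B–D.

B-D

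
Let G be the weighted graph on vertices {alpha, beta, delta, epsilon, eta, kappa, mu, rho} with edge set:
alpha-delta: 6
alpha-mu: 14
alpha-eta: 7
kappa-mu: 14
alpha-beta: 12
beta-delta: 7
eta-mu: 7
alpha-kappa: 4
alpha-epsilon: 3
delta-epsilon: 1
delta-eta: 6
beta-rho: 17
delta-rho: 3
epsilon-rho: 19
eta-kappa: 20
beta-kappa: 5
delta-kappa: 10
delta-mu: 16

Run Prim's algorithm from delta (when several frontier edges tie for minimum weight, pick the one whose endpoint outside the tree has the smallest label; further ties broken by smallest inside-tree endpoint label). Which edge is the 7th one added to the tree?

eta-mu

Grow the tree from delta using Prim:
Step 1: cheapest edge leaving the tree is delta-epsilon (1); add epsilon.
Step 2: cheapest edge leaving the tree is alpha-epsilon (3); add alpha.
Step 3: cheapest edge leaving the tree is delta-rho (3); add rho.
Step 4: cheapest edge leaving the tree is alpha-kappa (4); add kappa.
Step 5: cheapest edge leaving the tree is beta-kappa (5); add beta.
Step 6: cheapest edge leaving the tree is delta-eta (6); add eta.
Step 7: cheapest edge leaving the tree is eta-mu (7); add mu.
The 7th edge added is eta-mu.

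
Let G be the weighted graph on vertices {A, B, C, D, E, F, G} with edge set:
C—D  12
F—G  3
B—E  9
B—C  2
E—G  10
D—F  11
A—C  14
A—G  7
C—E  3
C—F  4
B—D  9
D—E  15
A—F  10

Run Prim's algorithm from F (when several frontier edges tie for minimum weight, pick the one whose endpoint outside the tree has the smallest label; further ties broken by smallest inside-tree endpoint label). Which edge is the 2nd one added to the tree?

C-F

Prim, starting at F.
Step 1: cheapest edge leaving the tree is F—G (3); add G.
Step 2: cheapest edge leaving the tree is C—F (4); add C.
Step 3: cheapest edge leaving the tree is B—C (2); add B.
Step 4: cheapest edge leaving the tree is C—E (3); add E.
Step 5: cheapest edge leaving the tree is A—G (7); add A.
Step 6: cheapest edge leaving the tree is B—D (9); add D.
The 2nd edge added is C—F.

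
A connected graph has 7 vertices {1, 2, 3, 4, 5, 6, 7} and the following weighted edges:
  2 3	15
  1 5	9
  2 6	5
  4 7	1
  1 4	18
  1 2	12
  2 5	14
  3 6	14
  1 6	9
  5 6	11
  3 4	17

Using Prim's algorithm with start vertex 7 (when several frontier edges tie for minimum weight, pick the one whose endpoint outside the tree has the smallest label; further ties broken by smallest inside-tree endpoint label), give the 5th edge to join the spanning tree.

Grow the tree from 7 using Prim:
Step 1: frontier [4 7 1] → take 4 7 (1); add 4.
Step 2: frontier [3 4 17, 1 4 18] → take 3 4 (17); add 3.
Step 3: frontier [3 6 14, 2 3 15, 1 4 18] → take 3 6 (14); add 6.
Step 4: frontier [2 3 15, 1 4 18, 2 6 5, 1 6 9, 5 6 11] → take 2 6 (5); add 2.
Step 5: frontier [1 2 12, 2 5 14, 1 4 18, 1 6 9, 5 6 11] → take 1 6 (9); add 1.
Step 6: frontier [1 5 9, 2 5 14, 5 6 11] → take 1 5 (9); add 5.
The 5th edge added is 1 6.

1-6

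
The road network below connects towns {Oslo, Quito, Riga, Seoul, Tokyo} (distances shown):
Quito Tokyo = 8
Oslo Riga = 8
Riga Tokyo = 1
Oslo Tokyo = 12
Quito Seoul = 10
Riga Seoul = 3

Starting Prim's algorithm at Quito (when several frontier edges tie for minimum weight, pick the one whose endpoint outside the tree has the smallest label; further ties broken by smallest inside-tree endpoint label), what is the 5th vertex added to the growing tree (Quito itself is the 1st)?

Oslo

Prim's algorithm from Quito:
Step 1: frontier [Quito Tokyo 8, Quito Seoul 10] → take Quito Tokyo (8); add Tokyo.
Step 2: frontier [Quito Seoul 10, Riga Tokyo 1, Oslo Tokyo 12] → take Riga Tokyo (1); add Riga.
Step 3: frontier [Quito Seoul 10, Riga Seoul 3, Oslo Riga 8, Oslo Tokyo 12] → take Riga Seoul (3); add Seoul.
Step 4: frontier [Oslo Riga 8, Oslo Tokyo 12] → take Oslo Riga (8); add Oslo.
Vertex order: Quito, Tokyo, Riga, Seoul, Oslo. The 5th vertex is Oslo.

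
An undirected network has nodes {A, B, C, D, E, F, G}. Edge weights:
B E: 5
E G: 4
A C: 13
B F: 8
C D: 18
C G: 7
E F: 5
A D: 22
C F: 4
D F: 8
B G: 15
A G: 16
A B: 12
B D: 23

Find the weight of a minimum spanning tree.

38

Prim's algorithm from F:
Step 1: cheapest edge leaving the tree is C F (4); add C.
Step 2: cheapest edge leaving the tree is E F (5); add E.
Step 3: cheapest edge leaving the tree is E G (4); add G.
Step 4: cheapest edge leaving the tree is B E (5); add B.
Step 5: cheapest edge leaving the tree is D F (8); add D.
Step 6: cheapest edge leaving the tree is A B (12); add A.
MST edges: C F, E F, E G, B E, D F, A B; total weight 4+5+4+5+8+12 = 38.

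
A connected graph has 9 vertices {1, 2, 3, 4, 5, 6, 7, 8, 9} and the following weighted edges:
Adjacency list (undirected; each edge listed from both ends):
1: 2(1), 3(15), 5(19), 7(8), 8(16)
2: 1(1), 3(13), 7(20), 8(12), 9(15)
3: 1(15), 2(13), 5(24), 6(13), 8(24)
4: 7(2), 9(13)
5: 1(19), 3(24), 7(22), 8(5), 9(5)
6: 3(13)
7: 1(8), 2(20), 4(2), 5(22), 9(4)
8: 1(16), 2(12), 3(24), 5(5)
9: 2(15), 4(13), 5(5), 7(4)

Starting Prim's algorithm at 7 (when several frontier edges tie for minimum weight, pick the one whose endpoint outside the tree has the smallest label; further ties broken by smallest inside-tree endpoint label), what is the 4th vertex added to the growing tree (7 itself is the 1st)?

5

Grow the tree from 7 using Prim:
Step 1: cheapest edge leaving the tree is 4-7 (2); add 4.
Step 2: cheapest edge leaving the tree is 7-9 (4); add 9.
Step 3: cheapest edge leaving the tree is 5-9 (5); add 5.
Step 4: cheapest edge leaving the tree is 5-8 (5); add 8.
Step 5: cheapest edge leaving the tree is 1-7 (8); add 1.
Step 6: cheapest edge leaving the tree is 1-2 (1); add 2.
Step 7: cheapest edge leaving the tree is 2-3 (13); add 3.
Step 8: cheapest edge leaving the tree is 3-6 (13); add 6.
Vertex order: 7, 4, 9, 5, 8, 1, 2, 3, 6. The 4th vertex is 5.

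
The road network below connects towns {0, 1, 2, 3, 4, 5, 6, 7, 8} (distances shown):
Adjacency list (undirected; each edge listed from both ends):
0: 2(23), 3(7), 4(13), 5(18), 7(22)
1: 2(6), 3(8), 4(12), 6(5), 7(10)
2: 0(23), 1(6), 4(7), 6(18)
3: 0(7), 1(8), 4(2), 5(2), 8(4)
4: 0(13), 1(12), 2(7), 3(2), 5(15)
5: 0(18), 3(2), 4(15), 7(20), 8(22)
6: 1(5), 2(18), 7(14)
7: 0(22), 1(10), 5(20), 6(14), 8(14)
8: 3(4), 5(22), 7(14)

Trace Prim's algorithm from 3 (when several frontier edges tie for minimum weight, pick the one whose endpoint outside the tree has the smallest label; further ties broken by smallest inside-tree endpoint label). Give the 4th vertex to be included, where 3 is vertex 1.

8

Prim's algorithm from 3:
Step 1: cheapest edge leaving the tree is 3 4 (2); add 4.
Step 2: cheapest edge leaving the tree is 3 5 (2); add 5.
Step 3: cheapest edge leaving the tree is 3 8 (4); add 8.
Step 4: cheapest edge leaving the tree is 0 3 (7); add 0.
Step 5: cheapest edge leaving the tree is 2 4 (7); add 2.
Step 6: cheapest edge leaving the tree is 1 2 (6); add 1.
Step 7: cheapest edge leaving the tree is 1 6 (5); add 6.
Step 8: cheapest edge leaving the tree is 1 7 (10); add 7.
Vertex order: 3, 4, 5, 8, 0, 2, 1, 6, 7. The 4th vertex is 8.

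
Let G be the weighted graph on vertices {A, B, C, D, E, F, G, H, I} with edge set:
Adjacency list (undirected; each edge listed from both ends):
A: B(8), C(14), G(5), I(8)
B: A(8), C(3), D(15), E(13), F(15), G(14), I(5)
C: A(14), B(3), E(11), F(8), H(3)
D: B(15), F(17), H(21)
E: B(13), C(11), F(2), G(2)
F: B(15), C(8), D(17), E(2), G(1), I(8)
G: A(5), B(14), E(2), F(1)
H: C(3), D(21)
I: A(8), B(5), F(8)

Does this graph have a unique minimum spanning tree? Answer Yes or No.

Sort edges by weight, then run Kruskal:
F—G (1): add — endpoints in different components.
E—F (2): add — endpoints in different components.
E—G (2): skip — E and G already connected.
B—C (3): add — endpoints in different components.
C—H (3): add — endpoints in different components.
A—G (5): add — endpoints in different components.
B—I (5): add — endpoints in different components.
A—B (8): add — endpoints in different components.
A—I (8): skip — A and I already connected.
C—F (8): skip — C and F already connected.
F—I (8): skip — F and I already connected.
C—E (11): skip — C and E already connected.
B—E (13): skip — B and E already connected.
A—C (14): skip — A and C already connected.
B—G (14): skip — B and G already connected.
B—D (15): add — endpoints in different components.
Non-tree edge E—G has weight 2, equal to the heaviest edge on its tree cycle — swapping gives another MST of the same weight. Not unique.

No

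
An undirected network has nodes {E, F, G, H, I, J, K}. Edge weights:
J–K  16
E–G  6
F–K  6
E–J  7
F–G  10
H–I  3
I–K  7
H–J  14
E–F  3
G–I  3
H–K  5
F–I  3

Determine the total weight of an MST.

24

Prim's algorithm from I:
Step 1: cheapest edge leaving the tree is F–I (3); add F.
Step 2: cheapest edge leaving the tree is E–F (3); add E.
Step 3: cheapest edge leaving the tree is G–I (3); add G.
Step 4: cheapest edge leaving the tree is H–I (3); add H.
Step 5: cheapest edge leaving the tree is H–K (5); add K.
Step 6: cheapest edge leaving the tree is E–J (7); add J.
MST edges: F–I, E–F, G–I, H–I, H–K, E–J; total weight 3+3+3+3+5+7 = 24.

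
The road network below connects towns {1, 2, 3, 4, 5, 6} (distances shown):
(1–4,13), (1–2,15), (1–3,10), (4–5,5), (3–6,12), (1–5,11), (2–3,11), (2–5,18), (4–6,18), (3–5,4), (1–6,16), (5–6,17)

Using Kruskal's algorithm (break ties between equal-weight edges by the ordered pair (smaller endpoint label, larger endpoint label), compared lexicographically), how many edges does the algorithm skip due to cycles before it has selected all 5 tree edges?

1

Sort edges by weight, then run Kruskal:
3–5 (4): add. Components now {1} {2} {3,5} {4} {6}
4–5 (5): add. Components now {1} {2} {3,4,5} {6}
1–3 (10): add. Components now {1,3,4,5} {2} {6}
1–5 (11): skip — 1 and 5 already connected.
2–3 (11): add. Components now {1,2,3,4,5} {6}
3–6 (12): add. Components now {1,2,3,4,5,6}
Edges rejected before the tree was complete: 1.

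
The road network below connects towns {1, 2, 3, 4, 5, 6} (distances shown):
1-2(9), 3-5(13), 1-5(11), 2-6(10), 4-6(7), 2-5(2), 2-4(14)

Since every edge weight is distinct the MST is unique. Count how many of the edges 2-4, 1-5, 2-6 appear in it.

1

Kruskal's algorithm — process edges by increasing weight (ties by edge label):
2-5 (2): add. Components now {1} {2,5} {3} {4} {6}
4-6 (7): add. Components now {1} {2,5} {3} {4,6}
1-2 (9): add. Components now {1,2,5} {3} {4,6}
2-6 (10): add. Components now {1,2,4,5,6} {3}
1-5 (11): skip — 1 and 5 already connected.
3-5 (13): add. Components now {1,2,3,4,5,6}
MST edge set: {2-5, 4-6, 1-2, 2-6, 3-5}.
Of the listed edges, {2-6} are in the MST → 1.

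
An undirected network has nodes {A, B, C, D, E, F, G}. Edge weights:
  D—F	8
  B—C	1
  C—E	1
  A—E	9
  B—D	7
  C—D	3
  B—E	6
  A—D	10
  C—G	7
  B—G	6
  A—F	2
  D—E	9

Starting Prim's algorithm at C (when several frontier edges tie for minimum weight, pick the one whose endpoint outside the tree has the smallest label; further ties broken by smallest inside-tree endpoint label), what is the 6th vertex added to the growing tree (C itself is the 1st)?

Prim, starting at C.
Step 1: frontier [B—C 1, C—E 1, C—D 3, C—G 7] → take B—C (1); add B.
Step 2: frontier [B—E 6, B—G 6, B—D 7, C—E 1, C—D 3, C—G 7] → take C—E (1); add E.
Step 3: frontier [B—G 6, B—D 7, C—D 3, C—G 7, A—E 9, D—E 9] → take C—D (3); add D.
Step 4: frontier [B—G 6, C—G 7, D—F 8, A—D 10, A—E 9] → take B—G (6); add G.
Step 5: frontier [D—F 8, A—D 10, A—E 9] → take D—F (8); add F.
Step 6: frontier [A—D 10, A—E 9, A—F 2] → take A—F (2); add A.
Vertex order: C, B, E, D, G, F, A. The 6th vertex is F.

F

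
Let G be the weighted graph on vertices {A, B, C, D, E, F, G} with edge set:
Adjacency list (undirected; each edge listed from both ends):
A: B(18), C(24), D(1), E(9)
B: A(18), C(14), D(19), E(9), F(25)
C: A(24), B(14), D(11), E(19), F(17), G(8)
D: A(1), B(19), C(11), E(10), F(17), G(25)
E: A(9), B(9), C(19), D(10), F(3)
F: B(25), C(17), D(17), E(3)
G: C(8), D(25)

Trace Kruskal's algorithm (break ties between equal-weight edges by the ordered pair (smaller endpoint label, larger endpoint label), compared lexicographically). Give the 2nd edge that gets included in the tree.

Kruskal: consider edges lightest-first.
A D (1): add. Components now {A,D} {B} {C} {E} {F} {G}
E F (3): add. Components now {A,D} {B} {C} {E,F} {G}
C G (8): add. Components now {A,D} {B} {C,G} {E,F}
A E (9): add. Components now {A,D,E,F} {B} {C,G}
B E (9): add. Components now {A,B,D,E,F} {C,G}
D E (10): skip — D and E already connected.
C D (11): add. Components now {A,B,C,D,E,F,G}
The 2nd edge added is E F.

E-F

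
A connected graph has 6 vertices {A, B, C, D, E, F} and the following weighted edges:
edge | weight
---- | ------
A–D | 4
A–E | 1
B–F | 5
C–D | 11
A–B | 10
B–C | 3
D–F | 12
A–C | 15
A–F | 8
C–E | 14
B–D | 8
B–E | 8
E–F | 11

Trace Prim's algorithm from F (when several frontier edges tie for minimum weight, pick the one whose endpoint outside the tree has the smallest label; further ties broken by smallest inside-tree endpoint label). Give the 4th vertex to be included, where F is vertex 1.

A

Prim's algorithm from F:
Step 1: frontier [B–F 5, A–F 8, E–F 11, D–F 12] → take B–F (5); add B.
Step 2: frontier [B–C 3, B–D 8, B–E 8, A–B 10, A–F 8, E–F 11, D–F 12] → take B–C (3); add C.
Step 3: frontier [B–D 8, B–E 8, A–B 10, C–D 11, C–E 14, A–C 15, A–F 8, E–F 11, D–F 12] → take A–F (8); add A.
Step 4: frontier [A–E 1, A–D 4, B–D 8, B–E 8, C–D 11, C–E 14, E–F 11, D–F 12] → take A–E (1); add E.
Step 5: frontier [A–D 4, B–D 8, C–D 11, D–F 12] → take A–D (4); add D.
Vertex order: F, B, C, A, E, D. The 4th vertex is A.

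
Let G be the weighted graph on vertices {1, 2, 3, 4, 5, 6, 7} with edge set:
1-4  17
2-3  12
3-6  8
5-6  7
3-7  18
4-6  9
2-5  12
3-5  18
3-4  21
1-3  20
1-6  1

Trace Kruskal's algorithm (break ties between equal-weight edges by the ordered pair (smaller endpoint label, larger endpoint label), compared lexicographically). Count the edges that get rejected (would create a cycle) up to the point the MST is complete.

Sort edges by weight, then run Kruskal:
1-6 (1): add — endpoints in different components.
5-6 (7): add — endpoints in different components.
3-6 (8): add — endpoints in different components.
4-6 (9): add — endpoints in different components.
2-3 (12): add — endpoints in different components.
2-5 (12): skip — 2 and 5 already connected.
1-4 (17): skip — 1 and 4 already connected.
3-5 (18): skip — 3 and 5 already connected.
3-7 (18): add — endpoints in different components.
Edges rejected before the tree was complete: 3.

3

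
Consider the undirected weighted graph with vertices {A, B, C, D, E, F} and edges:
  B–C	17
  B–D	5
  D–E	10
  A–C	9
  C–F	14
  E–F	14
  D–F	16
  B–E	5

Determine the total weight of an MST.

Prim, starting at C.
Step 1: frontier [A–C 9, C–F 14, B–C 17] → take A–C (9); add A.
Step 2: frontier [C–F 14, B–C 17] → take C–F (14); add F.
Step 3: frontier [B–C 17, E–F 14, D–F 16] → take E–F (14); add E.
Step 4: frontier [B–C 17, B–E 5, D–E 10, D–F 16] → take B–E (5); add B.
Step 5: frontier [B–D 5, D–E 10, D–F 16] → take B–D (5); add D.
MST edges: A–C, C–F, E–F, B–E, B–D; total weight 9+14+14+5+5 = 47.

47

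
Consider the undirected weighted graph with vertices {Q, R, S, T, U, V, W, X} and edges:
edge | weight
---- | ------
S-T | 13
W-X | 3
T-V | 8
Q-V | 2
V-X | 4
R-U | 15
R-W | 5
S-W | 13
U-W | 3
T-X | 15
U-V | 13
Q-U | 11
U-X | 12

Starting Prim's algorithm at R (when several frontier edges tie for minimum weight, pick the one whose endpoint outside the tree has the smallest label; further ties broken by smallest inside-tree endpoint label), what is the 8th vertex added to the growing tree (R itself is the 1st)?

Prim's algorithm from R:
Step 1: cheapest edge leaving the tree is R-W (5); add W.
Step 2: cheapest edge leaving the tree is U-W (3); add U.
Step 3: cheapest edge leaving the tree is W-X (3); add X.
Step 4: cheapest edge leaving the tree is V-X (4); add V.
Step 5: cheapest edge leaving the tree is Q-V (2); add Q.
Step 6: cheapest edge leaving the tree is T-V (8); add T.
Step 7: cheapest edge leaving the tree is S-T (13); add S.
Vertex order: R, W, U, X, V, Q, T, S. The 8th vertex is S.

S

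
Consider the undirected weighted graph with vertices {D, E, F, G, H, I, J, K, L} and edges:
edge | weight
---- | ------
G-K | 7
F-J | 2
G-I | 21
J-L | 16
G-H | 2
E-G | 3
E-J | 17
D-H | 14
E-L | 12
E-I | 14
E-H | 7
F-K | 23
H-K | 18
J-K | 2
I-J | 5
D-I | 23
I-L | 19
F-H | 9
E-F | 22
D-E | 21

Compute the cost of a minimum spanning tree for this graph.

47

Prim, starting at F.
Step 1: cheapest edge leaving the tree is F-J (2); add J.
Step 2: cheapest edge leaving the tree is J-K (2); add K.
Step 3: cheapest edge leaving the tree is I-J (5); add I.
Step 4: cheapest edge leaving the tree is G-K (7); add G.
Step 5: cheapest edge leaving the tree is G-H (2); add H.
Step 6: cheapest edge leaving the tree is E-G (3); add E.
Step 7: cheapest edge leaving the tree is E-L (12); add L.
Step 8: cheapest edge leaving the tree is D-H (14); add D.
MST edges: F-J, J-K, I-J, G-K, G-H, E-G, E-L, D-H; total weight 2+2+5+7+2+3+12+14 = 47.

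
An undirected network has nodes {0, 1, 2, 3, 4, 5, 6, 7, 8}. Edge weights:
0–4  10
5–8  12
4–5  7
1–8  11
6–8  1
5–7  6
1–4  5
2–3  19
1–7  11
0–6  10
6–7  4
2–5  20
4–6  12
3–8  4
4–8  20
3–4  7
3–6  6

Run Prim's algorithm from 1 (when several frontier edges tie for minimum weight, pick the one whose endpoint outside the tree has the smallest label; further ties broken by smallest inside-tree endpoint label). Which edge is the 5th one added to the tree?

Prim's algorithm from 1:
Step 1: cheapest edge leaving the tree is 1–4 (5); add 4.
Step 2: cheapest edge leaving the tree is 3–4 (7); add 3.
Step 3: cheapest edge leaving the tree is 3–8 (4); add 8.
Step 4: cheapest edge leaving the tree is 6–8 (1); add 6.
Step 5: cheapest edge leaving the tree is 6–7 (4); add 7.
Step 6: cheapest edge leaving the tree is 5–7 (6); add 5.
Step 7: cheapest edge leaving the tree is 0–4 (10); add 0.
Step 8: cheapest edge leaving the tree is 2–3 (19); add 2.
The 5th edge added is 6–7.

6-7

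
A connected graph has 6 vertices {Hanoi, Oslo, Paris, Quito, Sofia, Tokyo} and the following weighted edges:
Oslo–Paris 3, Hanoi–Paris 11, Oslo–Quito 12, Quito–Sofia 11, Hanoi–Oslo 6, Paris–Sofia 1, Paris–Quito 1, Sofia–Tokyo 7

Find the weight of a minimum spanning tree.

Sort edges by weight, then run Kruskal:
Paris–Quito (1): add. Components now {Tokyo} {Paris,Quito} {Sofia} {Oslo} {Hanoi}
Paris–Sofia (1): add. Components now {Tokyo} {Paris,Quito,Sofia} {Oslo} {Hanoi}
Oslo–Paris (3): add. Components now {Tokyo} {Oslo,Paris,Quito,Sofia} {Hanoi}
Hanoi–Oslo (6): add. Components now {Tokyo} {Hanoi,Oslo,Paris,Quito,Sofia}
Sofia–Tokyo (7): add. Components now {Hanoi,Oslo,Paris,Quito,Sofia,Tokyo}
MST edges: Paris–Quito, Paris–Sofia, Oslo–Paris, Hanoi–Oslo, Sofia–Tokyo; total weight 1+1+3+6+7 = 18.

18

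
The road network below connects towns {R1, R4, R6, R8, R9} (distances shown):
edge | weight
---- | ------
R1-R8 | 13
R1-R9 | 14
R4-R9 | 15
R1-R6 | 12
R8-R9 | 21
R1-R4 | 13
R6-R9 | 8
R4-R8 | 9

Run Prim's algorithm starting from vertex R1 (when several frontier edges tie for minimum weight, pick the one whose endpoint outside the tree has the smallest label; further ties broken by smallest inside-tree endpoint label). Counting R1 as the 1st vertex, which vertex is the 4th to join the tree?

R4

Prim's algorithm from R1:
Step 1: frontier [R1-R6 12, R1-R4 13, R1-R8 13, R1-R9 14] → take R1-R6 (12); add R6.
Step 2: frontier [R1-R4 13, R1-R8 13, R1-R9 14, R6-R9 8] → take R6-R9 (8); add R9.
Step 3: frontier [R1-R4 13, R1-R8 13, R4-R9 15, R8-R9 21] → take R1-R4 (13); add R4.
Step 4: frontier [R1-R8 13, R4-R8 9, R8-R9 21] → take R4-R8 (9); add R8.
Vertex order: R1, R6, R9, R4, R8. The 4th vertex is R4.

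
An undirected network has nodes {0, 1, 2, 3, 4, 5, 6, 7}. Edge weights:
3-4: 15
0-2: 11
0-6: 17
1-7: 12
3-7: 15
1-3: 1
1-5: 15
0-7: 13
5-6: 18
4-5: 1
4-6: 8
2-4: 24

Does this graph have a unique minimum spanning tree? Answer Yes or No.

No

Sort edges by weight, then run Kruskal:
1-3 (1): add — endpoints in different components.
4-5 (1): add — endpoints in different components.
4-6 (8): add — endpoints in different components.
0-2 (11): add — endpoints in different components.
1-7 (12): add — endpoints in different components.
0-7 (13): add — endpoints in different components.
1-5 (15): add — endpoints in different components.
Non-tree edge 3-4 has weight 15, equal to the heaviest edge on its tree cycle — swapping gives another MST of the same weight. Not unique.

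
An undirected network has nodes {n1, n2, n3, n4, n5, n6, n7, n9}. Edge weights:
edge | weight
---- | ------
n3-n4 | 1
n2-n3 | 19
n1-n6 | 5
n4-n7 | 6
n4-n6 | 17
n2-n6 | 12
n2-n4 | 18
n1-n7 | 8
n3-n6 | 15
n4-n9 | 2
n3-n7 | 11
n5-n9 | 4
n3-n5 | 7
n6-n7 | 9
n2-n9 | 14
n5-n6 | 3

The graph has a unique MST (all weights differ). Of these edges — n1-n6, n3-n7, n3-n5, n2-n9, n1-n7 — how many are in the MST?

Kruskal: consider edges lightest-first.
n3-n4 (1): add — endpoints in different components.
n4-n9 (2): add — endpoints in different components.
n5-n6 (3): add — endpoints in different components.
n5-n9 (4): add — endpoints in different components.
n1-n6 (5): add — endpoints in different components.
n4-n7 (6): add — endpoints in different components.
n3-n5 (7): skip — n3 and n5 already connected.
n1-n7 (8): skip — n1 and n7 already connected.
n6-n7 (9): skip — n6 and n7 already connected.
n3-n7 (11): skip — n3 and n7 already connected.
n2-n6 (12): add — endpoints in different components.
MST edge set: {n3-n4, n4-n9, n5-n6, n5-n9, n1-n6, n4-n7, n2-n6}.
Of the listed edges, {n1-n6} are in the MST → 1.

1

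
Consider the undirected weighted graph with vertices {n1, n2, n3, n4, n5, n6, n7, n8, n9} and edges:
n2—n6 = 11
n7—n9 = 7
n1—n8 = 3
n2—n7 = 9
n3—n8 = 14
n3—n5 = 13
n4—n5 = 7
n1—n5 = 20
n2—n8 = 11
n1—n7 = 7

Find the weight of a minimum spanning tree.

Sort edges by weight, then run Kruskal:
n1—n8 (3): add — endpoints in different components.
n1—n7 (7): add — endpoints in different components.
n4—n5 (7): add — endpoints in different components.
n7—n9 (7): add — endpoints in different components.
n2—n7 (9): add — endpoints in different components.
n2—n6 (11): add — endpoints in different components.
n2—n8 (11): skip — n2 and n8 already connected.
n3—n5 (13): add — endpoints in different components.
n3—n8 (14): add — endpoints in different components.
MST edges: n1—n8, n1—n7, n4—n5, n7—n9, n2—n7, n2—n6, n3—n5, n3—n8; total weight 3+7+7+7+9+11+13+14 = 71.

71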